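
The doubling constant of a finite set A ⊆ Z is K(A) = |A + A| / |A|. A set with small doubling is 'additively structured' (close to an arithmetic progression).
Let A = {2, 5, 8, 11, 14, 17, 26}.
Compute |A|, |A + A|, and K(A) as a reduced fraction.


|A| = 7.
Compute A + A by enumerating all 49 pairs.
A + A = {4, 7, 10, 13, 16, 19, 22, 25, 28, 31, 34, 37, 40, 43, 52}, so |A + A| = 15.
K = |A + A| / |A| = 15/7 (already in lowest terms) ≈ 2.1429.
Reference: AP of size 7 gives K = 13/7 ≈ 1.8571; a fully generic set of size 7 gives K ≈ 4.0000.

|A| = 7, |A + A| = 15, K = 15/7.


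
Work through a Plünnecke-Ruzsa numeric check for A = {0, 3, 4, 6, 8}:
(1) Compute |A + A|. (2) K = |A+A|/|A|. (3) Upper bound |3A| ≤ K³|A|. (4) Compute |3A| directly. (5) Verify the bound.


|A| = 5.
Step 1: Compute A + A by enumerating all 25 pairs.
A + A = {0, 3, 4, 6, 7, 8, 9, 10, 11, 12, 14, 16}, so |A + A| = 12.
Step 2: Doubling constant K = |A + A|/|A| = 12/5 = 12/5 ≈ 2.4000.
Step 3: Plünnecke-Ruzsa gives |3A| ≤ K³·|A| = (2.4000)³ · 5 ≈ 69.1200.
Step 4: Compute 3A = A + A + A directly by enumerating all triples (a,b,c) ∈ A³; |3A| = 20.
Step 5: Check 20 ≤ 69.1200? Yes ✓.

K = 12/5, Plünnecke-Ruzsa bound K³|A| ≈ 69.1200, |3A| = 20, inequality holds.


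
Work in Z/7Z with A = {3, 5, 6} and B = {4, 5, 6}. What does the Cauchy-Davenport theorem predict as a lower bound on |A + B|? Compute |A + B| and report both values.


Cauchy-Davenport: |A + B| ≥ min(p, |A| + |B| - 1) for A, B nonempty in Z/pZ.
|A| = 3, |B| = 3, p = 7.
CD lower bound = min(7, 3 + 3 - 1) = min(7, 5) = 5.
Compute A + B mod 7 directly:
a = 3: 3+4=0, 3+5=1, 3+6=2
a = 5: 5+4=2, 5+5=3, 5+6=4
a = 6: 6+4=3, 6+5=4, 6+6=5
A + B = {0, 1, 2, 3, 4, 5}, so |A + B| = 6.
Verify: 6 ≥ 5? Yes ✓.

CD lower bound = 5, actual |A + B| = 6.


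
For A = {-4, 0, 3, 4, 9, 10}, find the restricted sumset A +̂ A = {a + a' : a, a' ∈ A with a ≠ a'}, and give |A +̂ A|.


Restricted sumset: A +̂ A = {a + a' : a ∈ A, a' ∈ A, a ≠ a'}.
Equivalently, take A + A and drop any sum 2a that is achievable ONLY as a + a for a ∈ A (i.e. sums representable only with equal summands).
Enumerate pairs (a, a') with a < a' (symmetric, so each unordered pair gives one sum; this covers all a ≠ a'):
  -4 + 0 = -4
  -4 + 3 = -1
  -4 + 4 = 0
  -4 + 9 = 5
  -4 + 10 = 6
  0 + 3 = 3
  0 + 4 = 4
  0 + 9 = 9
  0 + 10 = 10
  3 + 4 = 7
  3 + 9 = 12
  3 + 10 = 13
  4 + 9 = 13
  4 + 10 = 14
  9 + 10 = 19
Collected distinct sums: {-4, -1, 0, 3, 4, 5, 6, 7, 9, 10, 12, 13, 14, 19}
|A +̂ A| = 14
(Reference bound: |A +̂ A| ≥ 2|A| - 3 for |A| ≥ 2, with |A| = 6 giving ≥ 9.)

|A +̂ A| = 14


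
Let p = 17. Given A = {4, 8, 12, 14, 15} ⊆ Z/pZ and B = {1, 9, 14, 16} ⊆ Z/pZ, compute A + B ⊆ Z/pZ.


Work in Z/17Z: reduce every sum a + b modulo 17.
Enumerate all 20 pairs:
a = 4: 4+1=5, 4+9=13, 4+14=1, 4+16=3
a = 8: 8+1=9, 8+9=0, 8+14=5, 8+16=7
a = 12: 12+1=13, 12+9=4, 12+14=9, 12+16=11
a = 14: 14+1=15, 14+9=6, 14+14=11, 14+16=13
a = 15: 15+1=16, 15+9=7, 15+14=12, 15+16=14
Distinct residues collected: {0, 1, 3, 4, 5, 6, 7, 9, 11, 12, 13, 14, 15, 16}
|A + B| = 14 (out of 17 total residues).

A + B = {0, 1, 3, 4, 5, 6, 7, 9, 11, 12, 13, 14, 15, 16}


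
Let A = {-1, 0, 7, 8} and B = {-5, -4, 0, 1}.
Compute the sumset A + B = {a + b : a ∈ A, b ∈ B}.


A + B = {a + b : a ∈ A, b ∈ B}.
Enumerate all |A|·|B| = 4·4 = 16 pairs (a, b) and collect distinct sums.
a = -1: -1+-5=-6, -1+-4=-5, -1+0=-1, -1+1=0
a = 0: 0+-5=-5, 0+-4=-4, 0+0=0, 0+1=1
a = 7: 7+-5=2, 7+-4=3, 7+0=7, 7+1=8
a = 8: 8+-5=3, 8+-4=4, 8+0=8, 8+1=9
Collecting distinct sums: A + B = {-6, -5, -4, -1, 0, 1, 2, 3, 4, 7, 8, 9}
|A + B| = 12

A + B = {-6, -5, -4, -1, 0, 1, 2, 3, 4, 7, 8, 9}


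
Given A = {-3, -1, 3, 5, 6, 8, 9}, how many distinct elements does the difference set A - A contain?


A - A = {a - a' : a, a' ∈ A}; |A| = 7.
Bounds: 2|A|-1 ≤ |A - A| ≤ |A|² - |A| + 1, i.e. 13 ≤ |A - A| ≤ 43.
Note: 0 ∈ A - A always (from a - a). The set is symmetric: if d ∈ A - A then -d ∈ A - A.
Enumerate nonzero differences d = a - a' with a > a' (then include -d):
Positive differences: {1, 2, 3, 4, 5, 6, 7, 8, 9, 10, 11, 12}
Full difference set: {0} ∪ (positive diffs) ∪ (negative diffs).
|A - A| = 1 + 2·12 = 25 (matches direct enumeration: 25).

|A - A| = 25


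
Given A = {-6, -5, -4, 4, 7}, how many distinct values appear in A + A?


A + A = {a + a' : a, a' ∈ A}; |A| = 5.
General bounds: 2|A| - 1 ≤ |A + A| ≤ |A|(|A|+1)/2, i.e. 9 ≤ |A + A| ≤ 15.
Lower bound 2|A|-1 is attained iff A is an arithmetic progression.
Enumerate sums a + a' for a ≤ a' (symmetric, so this suffices):
a = -6: -6+-6=-12, -6+-5=-11, -6+-4=-10, -6+4=-2, -6+7=1
a = -5: -5+-5=-10, -5+-4=-9, -5+4=-1, -5+7=2
a = -4: -4+-4=-8, -4+4=0, -4+7=3
a = 4: 4+4=8, 4+7=11
a = 7: 7+7=14
Distinct sums: {-12, -11, -10, -9, -8, -2, -1, 0, 1, 2, 3, 8, 11, 14}
|A + A| = 14

|A + A| = 14


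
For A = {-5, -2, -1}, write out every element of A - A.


A - A = {a - a' : a, a' ∈ A}.
Compute a - a' for each ordered pair (a, a'):
a = -5: -5--5=0, -5--2=-3, -5--1=-4
a = -2: -2--5=3, -2--2=0, -2--1=-1
a = -1: -1--5=4, -1--2=1, -1--1=0
Collecting distinct values (and noting 0 appears from a-a):
A - A = {-4, -3, -1, 0, 1, 3, 4}
|A - A| = 7

A - A = {-4, -3, -1, 0, 1, 3, 4}


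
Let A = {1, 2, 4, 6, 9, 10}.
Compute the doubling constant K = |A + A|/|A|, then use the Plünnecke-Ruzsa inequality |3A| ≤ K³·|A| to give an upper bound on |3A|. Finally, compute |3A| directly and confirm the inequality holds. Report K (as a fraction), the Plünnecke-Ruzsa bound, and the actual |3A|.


|A| = 6.
Step 1: Compute A + A by enumerating all 36 pairs.
A + A = {2, 3, 4, 5, 6, 7, 8, 10, 11, 12, 13, 14, 15, 16, 18, 19, 20}, so |A + A| = 17.
Step 2: Doubling constant K = |A + A|/|A| = 17/6 = 17/6 ≈ 2.8333.
Step 3: Plünnecke-Ruzsa gives |3A| ≤ K³·|A| = (2.8333)³ · 6 ≈ 136.4722.
Step 4: Compute 3A = A + A + A directly by enumerating all triples (a,b,c) ∈ A³; |3A| = 28.
Step 5: Check 28 ≤ 136.4722? Yes ✓.

K = 17/6, Plünnecke-Ruzsa bound K³|A| ≈ 136.4722, |3A| = 28, inequality holds.


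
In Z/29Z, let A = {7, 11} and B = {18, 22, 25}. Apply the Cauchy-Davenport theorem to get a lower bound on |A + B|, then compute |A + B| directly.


Cauchy-Davenport: |A + B| ≥ min(p, |A| + |B| - 1) for A, B nonempty in Z/pZ.
|A| = 2, |B| = 3, p = 29.
CD lower bound = min(29, 2 + 3 - 1) = min(29, 4) = 4.
Compute A + B mod 29 directly:
a = 7: 7+18=25, 7+22=0, 7+25=3
a = 11: 11+18=0, 11+22=4, 11+25=7
A + B = {0, 3, 4, 7, 25}, so |A + B| = 5.
Verify: 5 ≥ 4? Yes ✓.

CD lower bound = 4, actual |A + B| = 5.


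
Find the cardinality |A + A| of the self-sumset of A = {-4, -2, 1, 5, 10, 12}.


A + A = {a + a' : a, a' ∈ A}; |A| = 6.
General bounds: 2|A| - 1 ≤ |A + A| ≤ |A|(|A|+1)/2, i.e. 11 ≤ |A + A| ≤ 21.
Lower bound 2|A|-1 is attained iff A is an arithmetic progression.
Enumerate sums a + a' for a ≤ a' (symmetric, so this suffices):
a = -4: -4+-4=-8, -4+-2=-6, -4+1=-3, -4+5=1, -4+10=6, -4+12=8
a = -2: -2+-2=-4, -2+1=-1, -2+5=3, -2+10=8, -2+12=10
a = 1: 1+1=2, 1+5=6, 1+10=11, 1+12=13
a = 5: 5+5=10, 5+10=15, 5+12=17
a = 10: 10+10=20, 10+12=22
a = 12: 12+12=24
Distinct sums: {-8, -6, -4, -3, -1, 1, 2, 3, 6, 8, 10, 11, 13, 15, 17, 20, 22, 24}
|A + A| = 18

|A + A| = 18


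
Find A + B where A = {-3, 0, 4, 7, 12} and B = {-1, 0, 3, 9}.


A + B = {a + b : a ∈ A, b ∈ B}.
Enumerate all |A|·|B| = 5·4 = 20 pairs (a, b) and collect distinct sums.
a = -3: -3+-1=-4, -3+0=-3, -3+3=0, -3+9=6
a = 0: 0+-1=-1, 0+0=0, 0+3=3, 0+9=9
a = 4: 4+-1=3, 4+0=4, 4+3=7, 4+9=13
a = 7: 7+-1=6, 7+0=7, 7+3=10, 7+9=16
a = 12: 12+-1=11, 12+0=12, 12+3=15, 12+9=21
Collecting distinct sums: A + B = {-4, -3, -1, 0, 3, 4, 6, 7, 9, 10, 11, 12, 13, 15, 16, 21}
|A + B| = 16

A + B = {-4, -3, -1, 0, 3, 4, 6, 7, 9, 10, 11, 12, 13, 15, 16, 21}


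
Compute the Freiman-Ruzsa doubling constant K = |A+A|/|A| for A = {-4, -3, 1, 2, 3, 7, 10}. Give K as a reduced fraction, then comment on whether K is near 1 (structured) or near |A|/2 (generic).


|A| = 7.
Compute A + A by enumerating all 49 pairs.
A + A = {-8, -7, -6, -3, -2, -1, 0, 2, 3, 4, 5, 6, 7, 8, 9, 10, 11, 12, 13, 14, 17, 20}, so |A + A| = 22.
K = |A + A| / |A| = 22/7 (already in lowest terms) ≈ 3.1429.
Reference: AP of size 7 gives K = 13/7 ≈ 1.8571; a fully generic set of size 7 gives K ≈ 4.0000.

|A| = 7, |A + A| = 22, K = 22/7.


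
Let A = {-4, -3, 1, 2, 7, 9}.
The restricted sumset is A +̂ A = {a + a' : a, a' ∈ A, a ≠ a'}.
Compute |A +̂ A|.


Restricted sumset: A +̂ A = {a + a' : a ∈ A, a' ∈ A, a ≠ a'}.
Equivalently, take A + A and drop any sum 2a that is achievable ONLY as a + a for a ∈ A (i.e. sums representable only with equal summands).
Enumerate pairs (a, a') with a < a' (symmetric, so each unordered pair gives one sum; this covers all a ≠ a'):
  -4 + -3 = -7
  -4 + 1 = -3
  -4 + 2 = -2
  -4 + 7 = 3
  -4 + 9 = 5
  -3 + 1 = -2
  -3 + 2 = -1
  -3 + 7 = 4
  -3 + 9 = 6
  1 + 2 = 3
  1 + 7 = 8
  1 + 9 = 10
  2 + 7 = 9
  2 + 9 = 11
  7 + 9 = 16
Collected distinct sums: {-7, -3, -2, -1, 3, 4, 5, 6, 8, 9, 10, 11, 16}
|A +̂ A| = 13
(Reference bound: |A +̂ A| ≥ 2|A| - 3 for |A| ≥ 2, with |A| = 6 giving ≥ 9.)

|A +̂ A| = 13


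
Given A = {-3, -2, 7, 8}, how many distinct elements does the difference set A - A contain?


A - A = {a - a' : a, a' ∈ A}; |A| = 4.
Bounds: 2|A|-1 ≤ |A - A| ≤ |A|² - |A| + 1, i.e. 7 ≤ |A - A| ≤ 13.
Note: 0 ∈ A - A always (from a - a). The set is symmetric: if d ∈ A - A then -d ∈ A - A.
Enumerate nonzero differences d = a - a' with a > a' (then include -d):
Positive differences: {1, 9, 10, 11}
Full difference set: {0} ∪ (positive diffs) ∪ (negative diffs).
|A - A| = 1 + 2·4 = 9 (matches direct enumeration: 9).

|A - A| = 9


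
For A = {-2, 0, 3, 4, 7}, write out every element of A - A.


A - A = {a - a' : a, a' ∈ A}.
Compute a - a' for each ordered pair (a, a'):
a = -2: -2--2=0, -2-0=-2, -2-3=-5, -2-4=-6, -2-7=-9
a = 0: 0--2=2, 0-0=0, 0-3=-3, 0-4=-4, 0-7=-7
a = 3: 3--2=5, 3-0=3, 3-3=0, 3-4=-1, 3-7=-4
a = 4: 4--2=6, 4-0=4, 4-3=1, 4-4=0, 4-7=-3
a = 7: 7--2=9, 7-0=7, 7-3=4, 7-4=3, 7-7=0
Collecting distinct values (and noting 0 appears from a-a):
A - A = {-9, -7, -6, -5, -4, -3, -2, -1, 0, 1, 2, 3, 4, 5, 6, 7, 9}
|A - A| = 17

A - A = {-9, -7, -6, -5, -4, -3, -2, -1, 0, 1, 2, 3, 4, 5, 6, 7, 9}


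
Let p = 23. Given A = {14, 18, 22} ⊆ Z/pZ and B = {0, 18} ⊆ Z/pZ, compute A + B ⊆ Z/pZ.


Work in Z/23Z: reduce every sum a + b modulo 23.
Enumerate all 6 pairs:
a = 14: 14+0=14, 14+18=9
a = 18: 18+0=18, 18+18=13
a = 22: 22+0=22, 22+18=17
Distinct residues collected: {9, 13, 14, 17, 18, 22}
|A + B| = 6 (out of 23 total residues).

A + B = {9, 13, 14, 17, 18, 22}


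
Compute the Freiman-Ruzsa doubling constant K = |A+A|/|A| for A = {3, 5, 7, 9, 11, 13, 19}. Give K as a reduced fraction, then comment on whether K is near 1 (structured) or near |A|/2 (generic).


|A| = 7.
Compute A + A by enumerating all 49 pairs.
A + A = {6, 8, 10, 12, 14, 16, 18, 20, 22, 24, 26, 28, 30, 32, 38}, so |A + A| = 15.
K = |A + A| / |A| = 15/7 (already in lowest terms) ≈ 2.1429.
Reference: AP of size 7 gives K = 13/7 ≈ 1.8571; a fully generic set of size 7 gives K ≈ 4.0000.

|A| = 7, |A + A| = 15, K = 15/7.


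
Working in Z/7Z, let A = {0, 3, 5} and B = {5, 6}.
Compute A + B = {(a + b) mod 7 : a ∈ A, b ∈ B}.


Work in Z/7Z: reduce every sum a + b modulo 7.
Enumerate all 6 pairs:
a = 0: 0+5=5, 0+6=6
a = 3: 3+5=1, 3+6=2
a = 5: 5+5=3, 5+6=4
Distinct residues collected: {1, 2, 3, 4, 5, 6}
|A + B| = 6 (out of 7 total residues).

A + B = {1, 2, 3, 4, 5, 6}


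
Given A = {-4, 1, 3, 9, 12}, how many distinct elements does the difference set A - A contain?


A - A = {a - a' : a, a' ∈ A}; |A| = 5.
Bounds: 2|A|-1 ≤ |A - A| ≤ |A|² - |A| + 1, i.e. 9 ≤ |A - A| ≤ 21.
Note: 0 ∈ A - A always (from a - a). The set is symmetric: if d ∈ A - A then -d ∈ A - A.
Enumerate nonzero differences d = a - a' with a > a' (then include -d):
Positive differences: {2, 3, 5, 6, 7, 8, 9, 11, 13, 16}
Full difference set: {0} ∪ (positive diffs) ∪ (negative diffs).
|A - A| = 1 + 2·10 = 21 (matches direct enumeration: 21).

|A - A| = 21


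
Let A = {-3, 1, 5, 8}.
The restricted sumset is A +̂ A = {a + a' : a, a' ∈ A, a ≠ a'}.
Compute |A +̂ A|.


Restricted sumset: A +̂ A = {a + a' : a ∈ A, a' ∈ A, a ≠ a'}.
Equivalently, take A + A and drop any sum 2a that is achievable ONLY as a + a for a ∈ A (i.e. sums representable only with equal summands).
Enumerate pairs (a, a') with a < a' (symmetric, so each unordered pair gives one sum; this covers all a ≠ a'):
  -3 + 1 = -2
  -3 + 5 = 2
  -3 + 8 = 5
  1 + 5 = 6
  1 + 8 = 9
  5 + 8 = 13
Collected distinct sums: {-2, 2, 5, 6, 9, 13}
|A +̂ A| = 6
(Reference bound: |A +̂ A| ≥ 2|A| - 3 for |A| ≥ 2, with |A| = 4 giving ≥ 5.)

|A +̂ A| = 6


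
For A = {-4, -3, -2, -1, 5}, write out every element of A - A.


A - A = {a - a' : a, a' ∈ A}.
Compute a - a' for each ordered pair (a, a'):
a = -4: -4--4=0, -4--3=-1, -4--2=-2, -4--1=-3, -4-5=-9
a = -3: -3--4=1, -3--3=0, -3--2=-1, -3--1=-2, -3-5=-8
a = -2: -2--4=2, -2--3=1, -2--2=0, -2--1=-1, -2-5=-7
a = -1: -1--4=3, -1--3=2, -1--2=1, -1--1=0, -1-5=-6
a = 5: 5--4=9, 5--3=8, 5--2=7, 5--1=6, 5-5=0
Collecting distinct values (and noting 0 appears from a-a):
A - A = {-9, -8, -7, -6, -3, -2, -1, 0, 1, 2, 3, 6, 7, 8, 9}
|A - A| = 15

A - A = {-9, -8, -7, -6, -3, -2, -1, 0, 1, 2, 3, 6, 7, 8, 9}


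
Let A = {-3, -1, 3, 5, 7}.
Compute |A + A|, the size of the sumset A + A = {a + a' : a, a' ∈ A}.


A + A = {a + a' : a, a' ∈ A}; |A| = 5.
General bounds: 2|A| - 1 ≤ |A + A| ≤ |A|(|A|+1)/2, i.e. 9 ≤ |A + A| ≤ 15.
Lower bound 2|A|-1 is attained iff A is an arithmetic progression.
Enumerate sums a + a' for a ≤ a' (symmetric, so this suffices):
a = -3: -3+-3=-6, -3+-1=-4, -3+3=0, -3+5=2, -3+7=4
a = -1: -1+-1=-2, -1+3=2, -1+5=4, -1+7=6
a = 3: 3+3=6, 3+5=8, 3+7=10
a = 5: 5+5=10, 5+7=12
a = 7: 7+7=14
Distinct sums: {-6, -4, -2, 0, 2, 4, 6, 8, 10, 12, 14}
|A + A| = 11

|A + A| = 11


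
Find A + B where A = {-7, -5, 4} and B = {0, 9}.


A + B = {a + b : a ∈ A, b ∈ B}.
Enumerate all |A|·|B| = 3·2 = 6 pairs (a, b) and collect distinct sums.
a = -7: -7+0=-7, -7+9=2
a = -5: -5+0=-5, -5+9=4
a = 4: 4+0=4, 4+9=13
Collecting distinct sums: A + B = {-7, -5, 2, 4, 13}
|A + B| = 5

A + B = {-7, -5, 2, 4, 13}


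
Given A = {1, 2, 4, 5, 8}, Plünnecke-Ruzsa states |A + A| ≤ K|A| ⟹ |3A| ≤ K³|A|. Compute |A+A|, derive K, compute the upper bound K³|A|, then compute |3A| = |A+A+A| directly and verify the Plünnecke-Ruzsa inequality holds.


|A| = 5.
Step 1: Compute A + A by enumerating all 25 pairs.
A + A = {2, 3, 4, 5, 6, 7, 8, 9, 10, 12, 13, 16}, so |A + A| = 12.
Step 2: Doubling constant K = |A + A|/|A| = 12/5 = 12/5 ≈ 2.4000.
Step 3: Plünnecke-Ruzsa gives |3A| ≤ K³·|A| = (2.4000)³ · 5 ≈ 69.1200.
Step 4: Compute 3A = A + A + A directly by enumerating all triples (a,b,c) ∈ A³; |3A| = 19.
Step 5: Check 19 ≤ 69.1200? Yes ✓.

K = 12/5, Plünnecke-Ruzsa bound K³|A| ≈ 69.1200, |3A| = 19, inequality holds.


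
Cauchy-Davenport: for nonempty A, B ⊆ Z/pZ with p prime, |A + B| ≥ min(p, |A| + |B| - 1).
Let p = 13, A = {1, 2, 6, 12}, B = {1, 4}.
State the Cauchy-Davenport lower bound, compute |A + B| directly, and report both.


Cauchy-Davenport: |A + B| ≥ min(p, |A| + |B| - 1) for A, B nonempty in Z/pZ.
|A| = 4, |B| = 2, p = 13.
CD lower bound = min(13, 4 + 2 - 1) = min(13, 5) = 5.
Compute A + B mod 13 directly:
a = 1: 1+1=2, 1+4=5
a = 2: 2+1=3, 2+4=6
a = 6: 6+1=7, 6+4=10
a = 12: 12+1=0, 12+4=3
A + B = {0, 2, 3, 5, 6, 7, 10}, so |A + B| = 7.
Verify: 7 ≥ 5? Yes ✓.

CD lower bound = 5, actual |A + B| = 7.


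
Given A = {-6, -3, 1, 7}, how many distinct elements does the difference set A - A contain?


A - A = {a - a' : a, a' ∈ A}; |A| = 4.
Bounds: 2|A|-1 ≤ |A - A| ≤ |A|² - |A| + 1, i.e. 7 ≤ |A - A| ≤ 13.
Note: 0 ∈ A - A always (from a - a). The set is symmetric: if d ∈ A - A then -d ∈ A - A.
Enumerate nonzero differences d = a - a' with a > a' (then include -d):
Positive differences: {3, 4, 6, 7, 10, 13}
Full difference set: {0} ∪ (positive diffs) ∪ (negative diffs).
|A - A| = 1 + 2·6 = 13 (matches direct enumeration: 13).

|A - A| = 13


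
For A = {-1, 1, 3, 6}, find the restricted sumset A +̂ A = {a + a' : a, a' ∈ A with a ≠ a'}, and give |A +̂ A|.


Restricted sumset: A +̂ A = {a + a' : a ∈ A, a' ∈ A, a ≠ a'}.
Equivalently, take A + A and drop any sum 2a that is achievable ONLY as a + a for a ∈ A (i.e. sums representable only with equal summands).
Enumerate pairs (a, a') with a < a' (symmetric, so each unordered pair gives one sum; this covers all a ≠ a'):
  -1 + 1 = 0
  -1 + 3 = 2
  -1 + 6 = 5
  1 + 3 = 4
  1 + 6 = 7
  3 + 6 = 9
Collected distinct sums: {0, 2, 4, 5, 7, 9}
|A +̂ A| = 6
(Reference bound: |A +̂ A| ≥ 2|A| - 3 for |A| ≥ 2, with |A| = 4 giving ≥ 5.)

|A +̂ A| = 6


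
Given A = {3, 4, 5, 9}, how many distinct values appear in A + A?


A + A = {a + a' : a, a' ∈ A}; |A| = 4.
General bounds: 2|A| - 1 ≤ |A + A| ≤ |A|(|A|+1)/2, i.e. 7 ≤ |A + A| ≤ 10.
Lower bound 2|A|-1 is attained iff A is an arithmetic progression.
Enumerate sums a + a' for a ≤ a' (symmetric, so this suffices):
a = 3: 3+3=6, 3+4=7, 3+5=8, 3+9=12
a = 4: 4+4=8, 4+5=9, 4+9=13
a = 5: 5+5=10, 5+9=14
a = 9: 9+9=18
Distinct sums: {6, 7, 8, 9, 10, 12, 13, 14, 18}
|A + A| = 9

|A + A| = 9


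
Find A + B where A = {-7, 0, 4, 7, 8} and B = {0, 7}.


A + B = {a + b : a ∈ A, b ∈ B}.
Enumerate all |A|·|B| = 5·2 = 10 pairs (a, b) and collect distinct sums.
a = -7: -7+0=-7, -7+7=0
a = 0: 0+0=0, 0+7=7
a = 4: 4+0=4, 4+7=11
a = 7: 7+0=7, 7+7=14
a = 8: 8+0=8, 8+7=15
Collecting distinct sums: A + B = {-7, 0, 4, 7, 8, 11, 14, 15}
|A + B| = 8

A + B = {-7, 0, 4, 7, 8, 11, 14, 15}


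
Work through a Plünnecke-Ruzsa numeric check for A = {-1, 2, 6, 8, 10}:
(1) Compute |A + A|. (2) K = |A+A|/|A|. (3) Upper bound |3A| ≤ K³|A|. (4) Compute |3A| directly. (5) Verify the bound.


|A| = 5.
Step 1: Compute A + A by enumerating all 25 pairs.
A + A = {-2, 1, 4, 5, 7, 8, 9, 10, 12, 14, 16, 18, 20}, so |A + A| = 13.
Step 2: Doubling constant K = |A + A|/|A| = 13/5 = 13/5 ≈ 2.6000.
Step 3: Plünnecke-Ruzsa gives |3A| ≤ K³·|A| = (2.6000)³ · 5 ≈ 87.8800.
Step 4: Compute 3A = A + A + A directly by enumerating all triples (a,b,c) ∈ A³; |3A| = 24.
Step 5: Check 24 ≤ 87.8800? Yes ✓.

K = 13/5, Plünnecke-Ruzsa bound K³|A| ≈ 87.8800, |3A| = 24, inequality holds.


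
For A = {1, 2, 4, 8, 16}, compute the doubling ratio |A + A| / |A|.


|A| = 5.
Compute A + A by enumerating all 25 pairs.
A + A = {2, 3, 4, 5, 6, 8, 9, 10, 12, 16, 17, 18, 20, 24, 32}, so |A + A| = 15.
K = |A + A| / |A| = 15/5 = 3/1 ≈ 3.0000.
Reference: AP of size 5 gives K = 9/5 ≈ 1.8000; a fully generic set of size 5 gives K ≈ 3.0000.

|A| = 5, |A + A| = 15, K = 15/5 = 3/1.


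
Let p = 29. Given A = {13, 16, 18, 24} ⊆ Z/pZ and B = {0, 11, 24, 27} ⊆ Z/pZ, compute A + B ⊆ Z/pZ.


Work in Z/29Z: reduce every sum a + b modulo 29.
Enumerate all 16 pairs:
a = 13: 13+0=13, 13+11=24, 13+24=8, 13+27=11
a = 16: 16+0=16, 16+11=27, 16+24=11, 16+27=14
a = 18: 18+0=18, 18+11=0, 18+24=13, 18+27=16
a = 24: 24+0=24, 24+11=6, 24+24=19, 24+27=22
Distinct residues collected: {0, 6, 8, 11, 13, 14, 16, 18, 19, 22, 24, 27}
|A + B| = 12 (out of 29 total residues).

A + B = {0, 6, 8, 11, 13, 14, 16, 18, 19, 22, 24, 27}


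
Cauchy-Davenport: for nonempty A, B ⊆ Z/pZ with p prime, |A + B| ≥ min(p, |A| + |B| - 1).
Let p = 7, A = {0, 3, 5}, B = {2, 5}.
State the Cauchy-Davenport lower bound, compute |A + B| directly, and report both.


Cauchy-Davenport: |A + B| ≥ min(p, |A| + |B| - 1) for A, B nonempty in Z/pZ.
|A| = 3, |B| = 2, p = 7.
CD lower bound = min(7, 3 + 2 - 1) = min(7, 4) = 4.
Compute A + B mod 7 directly:
a = 0: 0+2=2, 0+5=5
a = 3: 3+2=5, 3+5=1
a = 5: 5+2=0, 5+5=3
A + B = {0, 1, 2, 3, 5}, so |A + B| = 5.
Verify: 5 ≥ 4? Yes ✓.

CD lower bound = 4, actual |A + B| = 5.


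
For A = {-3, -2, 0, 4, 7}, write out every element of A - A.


A - A = {a - a' : a, a' ∈ A}.
Compute a - a' for each ordered pair (a, a'):
a = -3: -3--3=0, -3--2=-1, -3-0=-3, -3-4=-7, -3-7=-10
a = -2: -2--3=1, -2--2=0, -2-0=-2, -2-4=-6, -2-7=-9
a = 0: 0--3=3, 0--2=2, 0-0=0, 0-4=-4, 0-7=-7
a = 4: 4--3=7, 4--2=6, 4-0=4, 4-4=0, 4-7=-3
a = 7: 7--3=10, 7--2=9, 7-0=7, 7-4=3, 7-7=0
Collecting distinct values (and noting 0 appears from a-a):
A - A = {-10, -9, -7, -6, -4, -3, -2, -1, 0, 1, 2, 3, 4, 6, 7, 9, 10}
|A - A| = 17

A - A = {-10, -9, -7, -6, -4, -3, -2, -1, 0, 1, 2, 3, 4, 6, 7, 9, 10}


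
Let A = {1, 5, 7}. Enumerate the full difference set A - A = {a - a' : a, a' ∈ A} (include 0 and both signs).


A - A = {a - a' : a, a' ∈ A}.
Compute a - a' for each ordered pair (a, a'):
a = 1: 1-1=0, 1-5=-4, 1-7=-6
a = 5: 5-1=4, 5-5=0, 5-7=-2
a = 7: 7-1=6, 7-5=2, 7-7=0
Collecting distinct values (and noting 0 appears from a-a):
A - A = {-6, -4, -2, 0, 2, 4, 6}
|A - A| = 7

A - A = {-6, -4, -2, 0, 2, 4, 6}


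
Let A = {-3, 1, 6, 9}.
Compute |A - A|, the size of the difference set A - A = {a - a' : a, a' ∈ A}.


A - A = {a - a' : a, a' ∈ A}; |A| = 4.
Bounds: 2|A|-1 ≤ |A - A| ≤ |A|² - |A| + 1, i.e. 7 ≤ |A - A| ≤ 13.
Note: 0 ∈ A - A always (from a - a). The set is symmetric: if d ∈ A - A then -d ∈ A - A.
Enumerate nonzero differences d = a - a' with a > a' (then include -d):
Positive differences: {3, 4, 5, 8, 9, 12}
Full difference set: {0} ∪ (positive diffs) ∪ (negative diffs).
|A - A| = 1 + 2·6 = 13 (matches direct enumeration: 13).

|A - A| = 13


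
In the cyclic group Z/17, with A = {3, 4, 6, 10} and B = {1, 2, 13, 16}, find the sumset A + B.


Work in Z/17Z: reduce every sum a + b modulo 17.
Enumerate all 16 pairs:
a = 3: 3+1=4, 3+2=5, 3+13=16, 3+16=2
a = 4: 4+1=5, 4+2=6, 4+13=0, 4+16=3
a = 6: 6+1=7, 6+2=8, 6+13=2, 6+16=5
a = 10: 10+1=11, 10+2=12, 10+13=6, 10+16=9
Distinct residues collected: {0, 2, 3, 4, 5, 6, 7, 8, 9, 11, 12, 16}
|A + B| = 12 (out of 17 total residues).

A + B = {0, 2, 3, 4, 5, 6, 7, 8, 9, 11, 12, 16}


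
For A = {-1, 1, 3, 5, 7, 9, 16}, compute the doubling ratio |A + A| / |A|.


|A| = 7.
Compute A + A by enumerating all 49 pairs.
A + A = {-2, 0, 2, 4, 6, 8, 10, 12, 14, 15, 16, 17, 18, 19, 21, 23, 25, 32}, so |A + A| = 18.
K = |A + A| / |A| = 18/7 (already in lowest terms) ≈ 2.5714.
Reference: AP of size 7 gives K = 13/7 ≈ 1.8571; a fully generic set of size 7 gives K ≈ 4.0000.

|A| = 7, |A + A| = 18, K = 18/7.


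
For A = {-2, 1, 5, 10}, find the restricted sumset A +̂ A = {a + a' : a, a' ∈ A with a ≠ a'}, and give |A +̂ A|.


Restricted sumset: A +̂ A = {a + a' : a ∈ A, a' ∈ A, a ≠ a'}.
Equivalently, take A + A and drop any sum 2a that is achievable ONLY as a + a for a ∈ A (i.e. sums representable only with equal summands).
Enumerate pairs (a, a') with a < a' (symmetric, so each unordered pair gives one sum; this covers all a ≠ a'):
  -2 + 1 = -1
  -2 + 5 = 3
  -2 + 10 = 8
  1 + 5 = 6
  1 + 10 = 11
  5 + 10 = 15
Collected distinct sums: {-1, 3, 6, 8, 11, 15}
|A +̂ A| = 6
(Reference bound: |A +̂ A| ≥ 2|A| - 3 for |A| ≥ 2, with |A| = 4 giving ≥ 5.)

|A +̂ A| = 6


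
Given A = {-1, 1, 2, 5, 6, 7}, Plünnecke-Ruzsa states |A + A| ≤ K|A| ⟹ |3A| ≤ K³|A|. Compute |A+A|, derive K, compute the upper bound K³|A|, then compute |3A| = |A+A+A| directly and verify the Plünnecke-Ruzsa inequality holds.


|A| = 6.
Step 1: Compute A + A by enumerating all 36 pairs.
A + A = {-2, 0, 1, 2, 3, 4, 5, 6, 7, 8, 9, 10, 11, 12, 13, 14}, so |A + A| = 16.
Step 2: Doubling constant K = |A + A|/|A| = 16/6 = 16/6 ≈ 2.6667.
Step 3: Plünnecke-Ruzsa gives |3A| ≤ K³·|A| = (2.6667)³ · 6 ≈ 113.7778.
Step 4: Compute 3A = A + A + A directly by enumerating all triples (a,b,c) ∈ A³; |3A| = 24.
Step 5: Check 24 ≤ 113.7778? Yes ✓.

K = 16/6, Plünnecke-Ruzsa bound K³|A| ≈ 113.7778, |3A| = 24, inequality holds.


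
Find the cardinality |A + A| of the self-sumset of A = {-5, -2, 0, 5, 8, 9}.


A + A = {a + a' : a, a' ∈ A}; |A| = 6.
General bounds: 2|A| - 1 ≤ |A + A| ≤ |A|(|A|+1)/2, i.e. 11 ≤ |A + A| ≤ 21.
Lower bound 2|A|-1 is attained iff A is an arithmetic progression.
Enumerate sums a + a' for a ≤ a' (symmetric, so this suffices):
a = -5: -5+-5=-10, -5+-2=-7, -5+0=-5, -5+5=0, -5+8=3, -5+9=4
a = -2: -2+-2=-4, -2+0=-2, -2+5=3, -2+8=6, -2+9=7
a = 0: 0+0=0, 0+5=5, 0+8=8, 0+9=9
a = 5: 5+5=10, 5+8=13, 5+9=14
a = 8: 8+8=16, 8+9=17
a = 9: 9+9=18
Distinct sums: {-10, -7, -5, -4, -2, 0, 3, 4, 5, 6, 7, 8, 9, 10, 13, 14, 16, 17, 18}
|A + A| = 19

|A + A| = 19


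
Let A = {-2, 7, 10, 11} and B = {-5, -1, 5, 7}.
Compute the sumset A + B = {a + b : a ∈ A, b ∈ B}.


A + B = {a + b : a ∈ A, b ∈ B}.
Enumerate all |A|·|B| = 4·4 = 16 pairs (a, b) and collect distinct sums.
a = -2: -2+-5=-7, -2+-1=-3, -2+5=3, -2+7=5
a = 7: 7+-5=2, 7+-1=6, 7+5=12, 7+7=14
a = 10: 10+-5=5, 10+-1=9, 10+5=15, 10+7=17
a = 11: 11+-5=6, 11+-1=10, 11+5=16, 11+7=18
Collecting distinct sums: A + B = {-7, -3, 2, 3, 5, 6, 9, 10, 12, 14, 15, 16, 17, 18}
|A + B| = 14

A + B = {-7, -3, 2, 3, 5, 6, 9, 10, 12, 14, 15, 16, 17, 18}


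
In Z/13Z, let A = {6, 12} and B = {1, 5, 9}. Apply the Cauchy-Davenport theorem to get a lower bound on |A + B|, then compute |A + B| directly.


Cauchy-Davenport: |A + B| ≥ min(p, |A| + |B| - 1) for A, B nonempty in Z/pZ.
|A| = 2, |B| = 3, p = 13.
CD lower bound = min(13, 2 + 3 - 1) = min(13, 4) = 4.
Compute A + B mod 13 directly:
a = 6: 6+1=7, 6+5=11, 6+9=2
a = 12: 12+1=0, 12+5=4, 12+9=8
A + B = {0, 2, 4, 7, 8, 11}, so |A + B| = 6.
Verify: 6 ≥ 4? Yes ✓.

CD lower bound = 4, actual |A + B| = 6.


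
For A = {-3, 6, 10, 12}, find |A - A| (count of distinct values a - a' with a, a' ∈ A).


A - A = {a - a' : a, a' ∈ A}; |A| = 4.
Bounds: 2|A|-1 ≤ |A - A| ≤ |A|² - |A| + 1, i.e. 7 ≤ |A - A| ≤ 13.
Note: 0 ∈ A - A always (from a - a). The set is symmetric: if d ∈ A - A then -d ∈ A - A.
Enumerate nonzero differences d = a - a' with a > a' (then include -d):
Positive differences: {2, 4, 6, 9, 13, 15}
Full difference set: {0} ∪ (positive diffs) ∪ (negative diffs).
|A - A| = 1 + 2·6 = 13 (matches direct enumeration: 13).

|A - A| = 13


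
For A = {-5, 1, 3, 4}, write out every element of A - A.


A - A = {a - a' : a, a' ∈ A}.
Compute a - a' for each ordered pair (a, a'):
a = -5: -5--5=0, -5-1=-6, -5-3=-8, -5-4=-9
a = 1: 1--5=6, 1-1=0, 1-3=-2, 1-4=-3
a = 3: 3--5=8, 3-1=2, 3-3=0, 3-4=-1
a = 4: 4--5=9, 4-1=3, 4-3=1, 4-4=0
Collecting distinct values (and noting 0 appears from a-a):
A - A = {-9, -8, -6, -3, -2, -1, 0, 1, 2, 3, 6, 8, 9}
|A - A| = 13

A - A = {-9, -8, -6, -3, -2, -1, 0, 1, 2, 3, 6, 8, 9}


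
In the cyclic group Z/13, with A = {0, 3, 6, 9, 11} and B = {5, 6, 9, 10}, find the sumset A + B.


Work in Z/13Z: reduce every sum a + b modulo 13.
Enumerate all 20 pairs:
a = 0: 0+5=5, 0+6=6, 0+9=9, 0+10=10
a = 3: 3+5=8, 3+6=9, 3+9=12, 3+10=0
a = 6: 6+5=11, 6+6=12, 6+9=2, 6+10=3
a = 9: 9+5=1, 9+6=2, 9+9=5, 9+10=6
a = 11: 11+5=3, 11+6=4, 11+9=7, 11+10=8
Distinct residues collected: {0, 1, 2, 3, 4, 5, 6, 7, 8, 9, 10, 11, 12}
|A + B| = 13 (out of 13 total residues).

A + B = {0, 1, 2, 3, 4, 5, 6, 7, 8, 9, 10, 11, 12}


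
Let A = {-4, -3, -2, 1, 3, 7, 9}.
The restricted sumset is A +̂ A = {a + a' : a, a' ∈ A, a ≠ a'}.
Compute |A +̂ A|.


Restricted sumset: A +̂ A = {a + a' : a ∈ A, a' ∈ A, a ≠ a'}.
Equivalently, take A + A and drop any sum 2a that is achievable ONLY as a + a for a ∈ A (i.e. sums representable only with equal summands).
Enumerate pairs (a, a') with a < a' (symmetric, so each unordered pair gives one sum; this covers all a ≠ a'):
  -4 + -3 = -7
  -4 + -2 = -6
  -4 + 1 = -3
  -4 + 3 = -1
  -4 + 7 = 3
  -4 + 9 = 5
  -3 + -2 = -5
  -3 + 1 = -2
  -3 + 3 = 0
  -3 + 7 = 4
  -3 + 9 = 6
  -2 + 1 = -1
  -2 + 3 = 1
  -2 + 7 = 5
  -2 + 9 = 7
  1 + 3 = 4
  1 + 7 = 8
  1 + 9 = 10
  3 + 7 = 10
  3 + 9 = 12
  7 + 9 = 16
Collected distinct sums: {-7, -6, -5, -3, -2, -1, 0, 1, 3, 4, 5, 6, 7, 8, 10, 12, 16}
|A +̂ A| = 17
(Reference bound: |A +̂ A| ≥ 2|A| - 3 for |A| ≥ 2, with |A| = 7 giving ≥ 11.)

|A +̂ A| = 17


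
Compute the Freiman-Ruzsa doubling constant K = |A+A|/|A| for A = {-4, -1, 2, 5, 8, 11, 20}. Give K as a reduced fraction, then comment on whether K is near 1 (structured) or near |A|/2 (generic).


|A| = 7.
Compute A + A by enumerating all 49 pairs.
A + A = {-8, -5, -2, 1, 4, 7, 10, 13, 16, 19, 22, 25, 28, 31, 40}, so |A + A| = 15.
K = |A + A| / |A| = 15/7 (already in lowest terms) ≈ 2.1429.
Reference: AP of size 7 gives K = 13/7 ≈ 1.8571; a fully generic set of size 7 gives K ≈ 4.0000.

|A| = 7, |A + A| = 15, K = 15/7.


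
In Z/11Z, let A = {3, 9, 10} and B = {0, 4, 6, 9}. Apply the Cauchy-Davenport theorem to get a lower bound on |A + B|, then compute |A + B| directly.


Cauchy-Davenport: |A + B| ≥ min(p, |A| + |B| - 1) for A, B nonempty in Z/pZ.
|A| = 3, |B| = 4, p = 11.
CD lower bound = min(11, 3 + 4 - 1) = min(11, 6) = 6.
Compute A + B mod 11 directly:
a = 3: 3+0=3, 3+4=7, 3+6=9, 3+9=1
a = 9: 9+0=9, 9+4=2, 9+6=4, 9+9=7
a = 10: 10+0=10, 10+4=3, 10+6=5, 10+9=8
A + B = {1, 2, 3, 4, 5, 7, 8, 9, 10}, so |A + B| = 9.
Verify: 9 ≥ 6? Yes ✓.

CD lower bound = 6, actual |A + B| = 9.


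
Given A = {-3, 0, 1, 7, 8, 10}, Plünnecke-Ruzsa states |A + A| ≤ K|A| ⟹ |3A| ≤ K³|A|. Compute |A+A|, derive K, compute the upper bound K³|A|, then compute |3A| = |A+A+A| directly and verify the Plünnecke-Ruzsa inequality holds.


|A| = 6.
Step 1: Compute A + A by enumerating all 36 pairs.
A + A = {-6, -3, -2, 0, 1, 2, 4, 5, 7, 8, 9, 10, 11, 14, 15, 16, 17, 18, 20}, so |A + A| = 19.
Step 2: Doubling constant K = |A + A|/|A| = 19/6 = 19/6 ≈ 3.1667.
Step 3: Plünnecke-Ruzsa gives |3A| ≤ K³·|A| = (3.1667)³ · 6 ≈ 190.5278.
Step 4: Compute 3A = A + A + A directly by enumerating all triples (a,b,c) ∈ A³; |3A| = 36.
Step 5: Check 36 ≤ 190.5278? Yes ✓.

K = 19/6, Plünnecke-Ruzsa bound K³|A| ≈ 190.5278, |3A| = 36, inequality holds.


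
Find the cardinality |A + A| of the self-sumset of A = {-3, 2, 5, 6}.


A + A = {a + a' : a, a' ∈ A}; |A| = 4.
General bounds: 2|A| - 1 ≤ |A + A| ≤ |A|(|A|+1)/2, i.e. 7 ≤ |A + A| ≤ 10.
Lower bound 2|A|-1 is attained iff A is an arithmetic progression.
Enumerate sums a + a' for a ≤ a' (symmetric, so this suffices):
a = -3: -3+-3=-6, -3+2=-1, -3+5=2, -3+6=3
a = 2: 2+2=4, 2+5=7, 2+6=8
a = 5: 5+5=10, 5+6=11
a = 6: 6+6=12
Distinct sums: {-6, -1, 2, 3, 4, 7, 8, 10, 11, 12}
|A + A| = 10

|A + A| = 10


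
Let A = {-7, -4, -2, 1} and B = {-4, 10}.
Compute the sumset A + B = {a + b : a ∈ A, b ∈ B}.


A + B = {a + b : a ∈ A, b ∈ B}.
Enumerate all |A|·|B| = 4·2 = 8 pairs (a, b) and collect distinct sums.
a = -7: -7+-4=-11, -7+10=3
a = -4: -4+-4=-8, -4+10=6
a = -2: -2+-4=-6, -2+10=8
a = 1: 1+-4=-3, 1+10=11
Collecting distinct sums: A + B = {-11, -8, -6, -3, 3, 6, 8, 11}
|A + B| = 8

A + B = {-11, -8, -6, -3, 3, 6, 8, 11}


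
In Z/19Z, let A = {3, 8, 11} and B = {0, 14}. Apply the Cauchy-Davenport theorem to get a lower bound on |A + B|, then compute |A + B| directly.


Cauchy-Davenport: |A + B| ≥ min(p, |A| + |B| - 1) for A, B nonempty in Z/pZ.
|A| = 3, |B| = 2, p = 19.
CD lower bound = min(19, 3 + 2 - 1) = min(19, 4) = 4.
Compute A + B mod 19 directly:
a = 3: 3+0=3, 3+14=17
a = 8: 8+0=8, 8+14=3
a = 11: 11+0=11, 11+14=6
A + B = {3, 6, 8, 11, 17}, so |A + B| = 5.
Verify: 5 ≥ 4? Yes ✓.

CD lower bound = 4, actual |A + B| = 5.


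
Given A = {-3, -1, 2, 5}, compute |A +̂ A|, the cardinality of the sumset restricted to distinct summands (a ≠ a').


Restricted sumset: A +̂ A = {a + a' : a ∈ A, a' ∈ A, a ≠ a'}.
Equivalently, take A + A and drop any sum 2a that is achievable ONLY as a + a for a ∈ A (i.e. sums representable only with equal summands).
Enumerate pairs (a, a') with a < a' (symmetric, so each unordered pair gives one sum; this covers all a ≠ a'):
  -3 + -1 = -4
  -3 + 2 = -1
  -3 + 5 = 2
  -1 + 2 = 1
  -1 + 5 = 4
  2 + 5 = 7
Collected distinct sums: {-4, -1, 1, 2, 4, 7}
|A +̂ A| = 6
(Reference bound: |A +̂ A| ≥ 2|A| - 3 for |A| ≥ 2, with |A| = 4 giving ≥ 5.)

|A +̂ A| = 6


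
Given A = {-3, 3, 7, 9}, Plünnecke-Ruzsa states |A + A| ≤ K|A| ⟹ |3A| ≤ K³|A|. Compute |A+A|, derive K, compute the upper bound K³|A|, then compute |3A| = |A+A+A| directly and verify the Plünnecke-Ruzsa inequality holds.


|A| = 4.
Step 1: Compute A + A by enumerating all 16 pairs.
A + A = {-6, 0, 4, 6, 10, 12, 14, 16, 18}, so |A + A| = 9.
Step 2: Doubling constant K = |A + A|/|A| = 9/4 = 9/4 ≈ 2.2500.
Step 3: Plünnecke-Ruzsa gives |3A| ≤ K³·|A| = (2.2500)³ · 4 ≈ 45.5625.
Step 4: Compute 3A = A + A + A directly by enumerating all triples (a,b,c) ∈ A³; |3A| = 15.
Step 5: Check 15 ≤ 45.5625? Yes ✓.

K = 9/4, Plünnecke-Ruzsa bound K³|A| ≈ 45.5625, |3A| = 15, inequality holds.


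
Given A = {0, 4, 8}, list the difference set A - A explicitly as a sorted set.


A - A = {a - a' : a, a' ∈ A}.
Compute a - a' for each ordered pair (a, a'):
a = 0: 0-0=0, 0-4=-4, 0-8=-8
a = 4: 4-0=4, 4-4=0, 4-8=-4
a = 8: 8-0=8, 8-4=4, 8-8=0
Collecting distinct values (and noting 0 appears from a-a):
A - A = {-8, -4, 0, 4, 8}
|A - A| = 5

A - A = {-8, -4, 0, 4, 8}


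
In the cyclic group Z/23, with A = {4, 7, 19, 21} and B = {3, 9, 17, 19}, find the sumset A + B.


Work in Z/23Z: reduce every sum a + b modulo 23.
Enumerate all 16 pairs:
a = 4: 4+3=7, 4+9=13, 4+17=21, 4+19=0
a = 7: 7+3=10, 7+9=16, 7+17=1, 7+19=3
a = 19: 19+3=22, 19+9=5, 19+17=13, 19+19=15
a = 21: 21+3=1, 21+9=7, 21+17=15, 21+19=17
Distinct residues collected: {0, 1, 3, 5, 7, 10, 13, 15, 16, 17, 21, 22}
|A + B| = 12 (out of 23 total residues).

A + B = {0, 1, 3, 5, 7, 10, 13, 15, 16, 17, 21, 22}


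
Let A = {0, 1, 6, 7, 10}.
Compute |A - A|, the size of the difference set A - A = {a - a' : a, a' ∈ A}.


A - A = {a - a' : a, a' ∈ A}; |A| = 5.
Bounds: 2|A|-1 ≤ |A - A| ≤ |A|² - |A| + 1, i.e. 9 ≤ |A - A| ≤ 21.
Note: 0 ∈ A - A always (from a - a). The set is symmetric: if d ∈ A - A then -d ∈ A - A.
Enumerate nonzero differences d = a - a' with a > a' (then include -d):
Positive differences: {1, 3, 4, 5, 6, 7, 9, 10}
Full difference set: {0} ∪ (positive diffs) ∪ (negative diffs).
|A - A| = 1 + 2·8 = 17 (matches direct enumeration: 17).

|A - A| = 17


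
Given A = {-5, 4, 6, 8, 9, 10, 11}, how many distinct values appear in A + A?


A + A = {a + a' : a, a' ∈ A}; |A| = 7.
General bounds: 2|A| - 1 ≤ |A + A| ≤ |A|(|A|+1)/2, i.e. 13 ≤ |A + A| ≤ 28.
Lower bound 2|A|-1 is attained iff A is an arithmetic progression.
Enumerate sums a + a' for a ≤ a' (symmetric, so this suffices):
a = -5: -5+-5=-10, -5+4=-1, -5+6=1, -5+8=3, -5+9=4, -5+10=5, -5+11=6
a = 4: 4+4=8, 4+6=10, 4+8=12, 4+9=13, 4+10=14, 4+11=15
a = 6: 6+6=12, 6+8=14, 6+9=15, 6+10=16, 6+11=17
a = 8: 8+8=16, 8+9=17, 8+10=18, 8+11=19
a = 9: 9+9=18, 9+10=19, 9+11=20
a = 10: 10+10=20, 10+11=21
a = 11: 11+11=22
Distinct sums: {-10, -1, 1, 3, 4, 5, 6, 8, 10, 12, 13, 14, 15, 16, 17, 18, 19, 20, 21, 22}
|A + A| = 20

|A + A| = 20


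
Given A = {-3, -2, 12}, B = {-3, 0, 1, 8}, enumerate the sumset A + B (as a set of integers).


A + B = {a + b : a ∈ A, b ∈ B}.
Enumerate all |A|·|B| = 3·4 = 12 pairs (a, b) and collect distinct sums.
a = -3: -3+-3=-6, -3+0=-3, -3+1=-2, -3+8=5
a = -2: -2+-3=-5, -2+0=-2, -2+1=-1, -2+8=6
a = 12: 12+-3=9, 12+0=12, 12+1=13, 12+8=20
Collecting distinct sums: A + B = {-6, -5, -3, -2, -1, 5, 6, 9, 12, 13, 20}
|A + B| = 11

A + B = {-6, -5, -3, -2, -1, 5, 6, 9, 12, 13, 20}


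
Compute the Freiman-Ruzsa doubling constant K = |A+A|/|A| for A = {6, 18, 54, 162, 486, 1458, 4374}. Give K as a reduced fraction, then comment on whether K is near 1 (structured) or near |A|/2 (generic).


|A| = 7.
Compute A + A by enumerating all 49 pairs.
A + A = {12, 24, 36, 60, 72, 108, 168, 180, 216, 324, 492, 504, 540, 648, 972, 1464, 1476, 1512, 1620, 1944, 2916, 4380, 4392, 4428, 4536, 4860, 5832, 8748}, so |A + A| = 28.
K = |A + A| / |A| = 28/7 = 4/1 ≈ 4.0000.
Reference: AP of size 7 gives K = 13/7 ≈ 1.8571; a fully generic set of size 7 gives K ≈ 4.0000.

|A| = 7, |A + A| = 28, K = 28/7 = 4/1.


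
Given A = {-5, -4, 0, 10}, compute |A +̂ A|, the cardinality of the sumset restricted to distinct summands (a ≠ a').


Restricted sumset: A +̂ A = {a + a' : a ∈ A, a' ∈ A, a ≠ a'}.
Equivalently, take A + A and drop any sum 2a that is achievable ONLY as a + a for a ∈ A (i.e. sums representable only with equal summands).
Enumerate pairs (a, a') with a < a' (symmetric, so each unordered pair gives one sum; this covers all a ≠ a'):
  -5 + -4 = -9
  -5 + 0 = -5
  -5 + 10 = 5
  -4 + 0 = -4
  -4 + 10 = 6
  0 + 10 = 10
Collected distinct sums: {-9, -5, -4, 5, 6, 10}
|A +̂ A| = 6
(Reference bound: |A +̂ A| ≥ 2|A| - 3 for |A| ≥ 2, with |A| = 4 giving ≥ 5.)

|A +̂ A| = 6


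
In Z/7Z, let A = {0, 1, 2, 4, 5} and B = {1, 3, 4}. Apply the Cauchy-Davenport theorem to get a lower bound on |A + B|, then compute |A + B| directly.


Cauchy-Davenport: |A + B| ≥ min(p, |A| + |B| - 1) for A, B nonempty in Z/pZ.
|A| = 5, |B| = 3, p = 7.
CD lower bound = min(7, 5 + 3 - 1) = min(7, 7) = 7.
Compute A + B mod 7 directly:
a = 0: 0+1=1, 0+3=3, 0+4=4
a = 1: 1+1=2, 1+3=4, 1+4=5
a = 2: 2+1=3, 2+3=5, 2+4=6
a = 4: 4+1=5, 4+3=0, 4+4=1
a = 5: 5+1=6, 5+3=1, 5+4=2
A + B = {0, 1, 2, 3, 4, 5, 6}, so |A + B| = 7.
Verify: 7 ≥ 7? Yes ✓.

CD lower bound = 7, actual |A + B| = 7.


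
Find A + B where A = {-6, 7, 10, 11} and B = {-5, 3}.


A + B = {a + b : a ∈ A, b ∈ B}.
Enumerate all |A|·|B| = 4·2 = 8 pairs (a, b) and collect distinct sums.
a = -6: -6+-5=-11, -6+3=-3
a = 7: 7+-5=2, 7+3=10
a = 10: 10+-5=5, 10+3=13
a = 11: 11+-5=6, 11+3=14
Collecting distinct sums: A + B = {-11, -3, 2, 5, 6, 10, 13, 14}
|A + B| = 8

A + B = {-11, -3, 2, 5, 6, 10, 13, 14}


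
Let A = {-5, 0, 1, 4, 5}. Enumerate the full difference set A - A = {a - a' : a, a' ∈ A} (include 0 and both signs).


A - A = {a - a' : a, a' ∈ A}.
Compute a - a' for each ordered pair (a, a'):
a = -5: -5--5=0, -5-0=-5, -5-1=-6, -5-4=-9, -5-5=-10
a = 0: 0--5=5, 0-0=0, 0-1=-1, 0-4=-4, 0-5=-5
a = 1: 1--5=6, 1-0=1, 1-1=0, 1-4=-3, 1-5=-4
a = 4: 4--5=9, 4-0=4, 4-1=3, 4-4=0, 4-5=-1
a = 5: 5--5=10, 5-0=5, 5-1=4, 5-4=1, 5-5=0
Collecting distinct values (and noting 0 appears from a-a):
A - A = {-10, -9, -6, -5, -4, -3, -1, 0, 1, 3, 4, 5, 6, 9, 10}
|A - A| = 15

A - A = {-10, -9, -6, -5, -4, -3, -1, 0, 1, 3, 4, 5, 6, 9, 10}


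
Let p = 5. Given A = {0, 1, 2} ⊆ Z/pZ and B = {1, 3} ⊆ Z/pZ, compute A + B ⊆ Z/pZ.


Work in Z/5Z: reduce every sum a + b modulo 5.
Enumerate all 6 pairs:
a = 0: 0+1=1, 0+3=3
a = 1: 1+1=2, 1+3=4
a = 2: 2+1=3, 2+3=0
Distinct residues collected: {0, 1, 2, 3, 4}
|A + B| = 5 (out of 5 total residues).

A + B = {0, 1, 2, 3, 4}


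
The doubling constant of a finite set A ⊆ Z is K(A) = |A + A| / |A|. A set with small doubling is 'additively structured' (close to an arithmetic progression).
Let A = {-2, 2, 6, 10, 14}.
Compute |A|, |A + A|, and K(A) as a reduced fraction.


|A| = 5.
Compute A + A by enumerating all 25 pairs.
A + A = {-4, 0, 4, 8, 12, 16, 20, 24, 28}, so |A + A| = 9.
K = |A + A| / |A| = 9/5 (already in lowest terms) ≈ 1.8000.
Reference: AP of size 5 gives K = 9/5 ≈ 1.8000; a fully generic set of size 5 gives K ≈ 3.0000.

|A| = 5, |A + A| = 9, K = 9/5.


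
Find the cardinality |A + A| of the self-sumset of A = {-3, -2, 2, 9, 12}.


A + A = {a + a' : a, a' ∈ A}; |A| = 5.
General bounds: 2|A| - 1 ≤ |A + A| ≤ |A|(|A|+1)/2, i.e. 9 ≤ |A + A| ≤ 15.
Lower bound 2|A|-1 is attained iff A is an arithmetic progression.
Enumerate sums a + a' for a ≤ a' (symmetric, so this suffices):
a = -3: -3+-3=-6, -3+-2=-5, -3+2=-1, -3+9=6, -3+12=9
a = -2: -2+-2=-4, -2+2=0, -2+9=7, -2+12=10
a = 2: 2+2=4, 2+9=11, 2+12=14
a = 9: 9+9=18, 9+12=21
a = 12: 12+12=24
Distinct sums: {-6, -5, -4, -1, 0, 4, 6, 7, 9, 10, 11, 14, 18, 21, 24}
|A + A| = 15

|A + A| = 15
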